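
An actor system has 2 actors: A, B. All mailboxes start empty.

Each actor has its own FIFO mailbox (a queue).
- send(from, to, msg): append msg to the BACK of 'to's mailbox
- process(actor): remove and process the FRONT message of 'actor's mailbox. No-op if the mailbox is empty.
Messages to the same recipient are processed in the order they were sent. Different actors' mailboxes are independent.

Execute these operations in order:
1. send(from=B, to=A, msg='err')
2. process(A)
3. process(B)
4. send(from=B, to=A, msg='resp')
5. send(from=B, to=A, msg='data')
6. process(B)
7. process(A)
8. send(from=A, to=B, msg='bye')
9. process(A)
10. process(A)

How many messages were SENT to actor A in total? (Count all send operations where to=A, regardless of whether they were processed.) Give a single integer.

After 1 (send(from=B, to=A, msg='err')): A:[err] B:[]
After 2 (process(A)): A:[] B:[]
After 3 (process(B)): A:[] B:[]
After 4 (send(from=B, to=A, msg='resp')): A:[resp] B:[]
After 5 (send(from=B, to=A, msg='data')): A:[resp,data] B:[]
After 6 (process(B)): A:[resp,data] B:[]
After 7 (process(A)): A:[data] B:[]
After 8 (send(from=A, to=B, msg='bye')): A:[data] B:[bye]
After 9 (process(A)): A:[] B:[bye]
After 10 (process(A)): A:[] B:[bye]

Answer: 3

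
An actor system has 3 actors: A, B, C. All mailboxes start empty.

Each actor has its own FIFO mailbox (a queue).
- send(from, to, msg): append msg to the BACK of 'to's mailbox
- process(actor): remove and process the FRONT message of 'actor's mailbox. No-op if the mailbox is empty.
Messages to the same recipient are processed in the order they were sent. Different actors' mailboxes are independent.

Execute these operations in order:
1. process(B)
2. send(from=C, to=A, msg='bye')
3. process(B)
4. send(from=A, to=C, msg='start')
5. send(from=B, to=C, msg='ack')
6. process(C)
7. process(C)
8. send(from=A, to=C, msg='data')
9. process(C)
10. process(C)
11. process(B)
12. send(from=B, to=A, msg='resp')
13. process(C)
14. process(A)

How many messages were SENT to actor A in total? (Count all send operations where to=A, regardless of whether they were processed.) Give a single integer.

Answer: 2

Derivation:
After 1 (process(B)): A:[] B:[] C:[]
After 2 (send(from=C, to=A, msg='bye')): A:[bye] B:[] C:[]
After 3 (process(B)): A:[bye] B:[] C:[]
After 4 (send(from=A, to=C, msg='start')): A:[bye] B:[] C:[start]
After 5 (send(from=B, to=C, msg='ack')): A:[bye] B:[] C:[start,ack]
After 6 (process(C)): A:[bye] B:[] C:[ack]
After 7 (process(C)): A:[bye] B:[] C:[]
After 8 (send(from=A, to=C, msg='data')): A:[bye] B:[] C:[data]
After 9 (process(C)): A:[bye] B:[] C:[]
After 10 (process(C)): A:[bye] B:[] C:[]
After 11 (process(B)): A:[bye] B:[] C:[]
After 12 (send(from=B, to=A, msg='resp')): A:[bye,resp] B:[] C:[]
After 13 (process(C)): A:[bye,resp] B:[] C:[]
After 14 (process(A)): A:[resp] B:[] C:[]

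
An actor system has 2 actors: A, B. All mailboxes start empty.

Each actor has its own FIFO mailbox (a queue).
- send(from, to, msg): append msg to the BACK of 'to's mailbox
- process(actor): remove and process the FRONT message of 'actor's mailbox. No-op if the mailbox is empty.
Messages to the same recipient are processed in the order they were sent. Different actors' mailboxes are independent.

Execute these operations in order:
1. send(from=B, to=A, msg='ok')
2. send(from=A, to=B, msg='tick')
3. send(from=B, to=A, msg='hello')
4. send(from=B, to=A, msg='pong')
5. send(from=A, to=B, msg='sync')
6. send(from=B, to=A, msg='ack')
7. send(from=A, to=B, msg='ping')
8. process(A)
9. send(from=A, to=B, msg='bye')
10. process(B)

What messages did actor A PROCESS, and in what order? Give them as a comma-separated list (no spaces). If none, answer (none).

Answer: ok

Derivation:
After 1 (send(from=B, to=A, msg='ok')): A:[ok] B:[]
After 2 (send(from=A, to=B, msg='tick')): A:[ok] B:[tick]
After 3 (send(from=B, to=A, msg='hello')): A:[ok,hello] B:[tick]
After 4 (send(from=B, to=A, msg='pong')): A:[ok,hello,pong] B:[tick]
After 5 (send(from=A, to=B, msg='sync')): A:[ok,hello,pong] B:[tick,sync]
After 6 (send(from=B, to=A, msg='ack')): A:[ok,hello,pong,ack] B:[tick,sync]
After 7 (send(from=A, to=B, msg='ping')): A:[ok,hello,pong,ack] B:[tick,sync,ping]
After 8 (process(A)): A:[hello,pong,ack] B:[tick,sync,ping]
After 9 (send(from=A, to=B, msg='bye')): A:[hello,pong,ack] B:[tick,sync,ping,bye]
After 10 (process(B)): A:[hello,pong,ack] B:[sync,ping,bye]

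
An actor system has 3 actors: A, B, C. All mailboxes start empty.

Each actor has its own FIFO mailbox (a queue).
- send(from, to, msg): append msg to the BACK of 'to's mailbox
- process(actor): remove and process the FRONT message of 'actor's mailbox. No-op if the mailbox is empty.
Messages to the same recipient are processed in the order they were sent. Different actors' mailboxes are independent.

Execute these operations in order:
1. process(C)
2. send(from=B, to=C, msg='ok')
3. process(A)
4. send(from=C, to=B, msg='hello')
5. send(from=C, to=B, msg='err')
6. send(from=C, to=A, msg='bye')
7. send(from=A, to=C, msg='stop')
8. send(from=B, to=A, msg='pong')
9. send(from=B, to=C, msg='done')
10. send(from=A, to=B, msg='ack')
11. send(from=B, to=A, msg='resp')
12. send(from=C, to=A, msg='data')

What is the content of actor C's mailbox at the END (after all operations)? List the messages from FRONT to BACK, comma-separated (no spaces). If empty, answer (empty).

Answer: ok,stop,done

Derivation:
After 1 (process(C)): A:[] B:[] C:[]
After 2 (send(from=B, to=C, msg='ok')): A:[] B:[] C:[ok]
After 3 (process(A)): A:[] B:[] C:[ok]
After 4 (send(from=C, to=B, msg='hello')): A:[] B:[hello] C:[ok]
After 5 (send(from=C, to=B, msg='err')): A:[] B:[hello,err] C:[ok]
After 6 (send(from=C, to=A, msg='bye')): A:[bye] B:[hello,err] C:[ok]
After 7 (send(from=A, to=C, msg='stop')): A:[bye] B:[hello,err] C:[ok,stop]
After 8 (send(from=B, to=A, msg='pong')): A:[bye,pong] B:[hello,err] C:[ok,stop]
After 9 (send(from=B, to=C, msg='done')): A:[bye,pong] B:[hello,err] C:[ok,stop,done]
After 10 (send(from=A, to=B, msg='ack')): A:[bye,pong] B:[hello,err,ack] C:[ok,stop,done]
After 11 (send(from=B, to=A, msg='resp')): A:[bye,pong,resp] B:[hello,err,ack] C:[ok,stop,done]
After 12 (send(from=C, to=A, msg='data')): A:[bye,pong,resp,data] B:[hello,err,ack] C:[ok,stop,done]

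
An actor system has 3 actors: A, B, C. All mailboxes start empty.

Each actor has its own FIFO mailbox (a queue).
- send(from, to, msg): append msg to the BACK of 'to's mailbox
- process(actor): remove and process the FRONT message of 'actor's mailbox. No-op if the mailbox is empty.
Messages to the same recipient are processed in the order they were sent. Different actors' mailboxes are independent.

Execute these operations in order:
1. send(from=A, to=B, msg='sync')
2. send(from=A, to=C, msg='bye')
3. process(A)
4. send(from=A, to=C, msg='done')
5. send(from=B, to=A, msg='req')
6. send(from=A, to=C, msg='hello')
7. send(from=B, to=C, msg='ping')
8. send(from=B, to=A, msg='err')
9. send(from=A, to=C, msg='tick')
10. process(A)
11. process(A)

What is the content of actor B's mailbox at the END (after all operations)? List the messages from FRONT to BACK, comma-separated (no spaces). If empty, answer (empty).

After 1 (send(from=A, to=B, msg='sync')): A:[] B:[sync] C:[]
After 2 (send(from=A, to=C, msg='bye')): A:[] B:[sync] C:[bye]
After 3 (process(A)): A:[] B:[sync] C:[bye]
After 4 (send(from=A, to=C, msg='done')): A:[] B:[sync] C:[bye,done]
After 5 (send(from=B, to=A, msg='req')): A:[req] B:[sync] C:[bye,done]
After 6 (send(from=A, to=C, msg='hello')): A:[req] B:[sync] C:[bye,done,hello]
After 7 (send(from=B, to=C, msg='ping')): A:[req] B:[sync] C:[bye,done,hello,ping]
After 8 (send(from=B, to=A, msg='err')): A:[req,err] B:[sync] C:[bye,done,hello,ping]
After 9 (send(from=A, to=C, msg='tick')): A:[req,err] B:[sync] C:[bye,done,hello,ping,tick]
After 10 (process(A)): A:[err] B:[sync] C:[bye,done,hello,ping,tick]
After 11 (process(A)): A:[] B:[sync] C:[bye,done,hello,ping,tick]

Answer: sync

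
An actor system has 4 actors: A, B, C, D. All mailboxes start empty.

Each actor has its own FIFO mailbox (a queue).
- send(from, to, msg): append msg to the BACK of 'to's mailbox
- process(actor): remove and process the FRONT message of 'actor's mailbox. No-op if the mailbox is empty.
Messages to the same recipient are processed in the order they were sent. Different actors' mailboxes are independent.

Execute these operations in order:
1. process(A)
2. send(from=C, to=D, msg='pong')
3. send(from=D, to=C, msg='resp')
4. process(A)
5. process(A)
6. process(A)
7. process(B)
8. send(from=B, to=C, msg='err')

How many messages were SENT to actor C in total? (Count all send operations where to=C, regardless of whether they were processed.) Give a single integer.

After 1 (process(A)): A:[] B:[] C:[] D:[]
After 2 (send(from=C, to=D, msg='pong')): A:[] B:[] C:[] D:[pong]
After 3 (send(from=D, to=C, msg='resp')): A:[] B:[] C:[resp] D:[pong]
After 4 (process(A)): A:[] B:[] C:[resp] D:[pong]
After 5 (process(A)): A:[] B:[] C:[resp] D:[pong]
After 6 (process(A)): A:[] B:[] C:[resp] D:[pong]
After 7 (process(B)): A:[] B:[] C:[resp] D:[pong]
After 8 (send(from=B, to=C, msg='err')): A:[] B:[] C:[resp,err] D:[pong]

Answer: 2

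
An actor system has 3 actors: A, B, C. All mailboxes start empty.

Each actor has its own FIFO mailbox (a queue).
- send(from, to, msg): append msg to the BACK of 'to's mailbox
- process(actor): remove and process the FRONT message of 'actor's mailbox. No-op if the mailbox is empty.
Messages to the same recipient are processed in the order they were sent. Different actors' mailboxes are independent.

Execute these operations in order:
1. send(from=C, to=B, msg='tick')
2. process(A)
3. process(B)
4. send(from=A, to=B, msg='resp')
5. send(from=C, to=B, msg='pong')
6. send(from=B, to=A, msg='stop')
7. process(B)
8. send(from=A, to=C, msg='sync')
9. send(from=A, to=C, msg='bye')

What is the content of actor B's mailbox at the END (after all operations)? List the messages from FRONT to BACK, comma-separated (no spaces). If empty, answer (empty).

After 1 (send(from=C, to=B, msg='tick')): A:[] B:[tick] C:[]
After 2 (process(A)): A:[] B:[tick] C:[]
After 3 (process(B)): A:[] B:[] C:[]
After 4 (send(from=A, to=B, msg='resp')): A:[] B:[resp] C:[]
After 5 (send(from=C, to=B, msg='pong')): A:[] B:[resp,pong] C:[]
After 6 (send(from=B, to=A, msg='stop')): A:[stop] B:[resp,pong] C:[]
After 7 (process(B)): A:[stop] B:[pong] C:[]
After 8 (send(from=A, to=C, msg='sync')): A:[stop] B:[pong] C:[sync]
After 9 (send(from=A, to=C, msg='bye')): A:[stop] B:[pong] C:[sync,bye]

Answer: pong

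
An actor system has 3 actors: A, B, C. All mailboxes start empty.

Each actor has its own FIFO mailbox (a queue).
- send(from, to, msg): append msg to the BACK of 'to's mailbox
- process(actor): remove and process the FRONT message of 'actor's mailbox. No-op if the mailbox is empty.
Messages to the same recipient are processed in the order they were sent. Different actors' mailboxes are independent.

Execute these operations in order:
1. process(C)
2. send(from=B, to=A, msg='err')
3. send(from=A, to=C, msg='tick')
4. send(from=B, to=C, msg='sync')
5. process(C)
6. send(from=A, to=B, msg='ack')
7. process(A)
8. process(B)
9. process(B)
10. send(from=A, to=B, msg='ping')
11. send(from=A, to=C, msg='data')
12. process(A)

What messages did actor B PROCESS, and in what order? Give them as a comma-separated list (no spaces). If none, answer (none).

After 1 (process(C)): A:[] B:[] C:[]
After 2 (send(from=B, to=A, msg='err')): A:[err] B:[] C:[]
After 3 (send(from=A, to=C, msg='tick')): A:[err] B:[] C:[tick]
After 4 (send(from=B, to=C, msg='sync')): A:[err] B:[] C:[tick,sync]
After 5 (process(C)): A:[err] B:[] C:[sync]
After 6 (send(from=A, to=B, msg='ack')): A:[err] B:[ack] C:[sync]
After 7 (process(A)): A:[] B:[ack] C:[sync]
After 8 (process(B)): A:[] B:[] C:[sync]
After 9 (process(B)): A:[] B:[] C:[sync]
After 10 (send(from=A, to=B, msg='ping')): A:[] B:[ping] C:[sync]
After 11 (send(from=A, to=C, msg='data')): A:[] B:[ping] C:[sync,data]
After 12 (process(A)): A:[] B:[ping] C:[sync,data]

Answer: ack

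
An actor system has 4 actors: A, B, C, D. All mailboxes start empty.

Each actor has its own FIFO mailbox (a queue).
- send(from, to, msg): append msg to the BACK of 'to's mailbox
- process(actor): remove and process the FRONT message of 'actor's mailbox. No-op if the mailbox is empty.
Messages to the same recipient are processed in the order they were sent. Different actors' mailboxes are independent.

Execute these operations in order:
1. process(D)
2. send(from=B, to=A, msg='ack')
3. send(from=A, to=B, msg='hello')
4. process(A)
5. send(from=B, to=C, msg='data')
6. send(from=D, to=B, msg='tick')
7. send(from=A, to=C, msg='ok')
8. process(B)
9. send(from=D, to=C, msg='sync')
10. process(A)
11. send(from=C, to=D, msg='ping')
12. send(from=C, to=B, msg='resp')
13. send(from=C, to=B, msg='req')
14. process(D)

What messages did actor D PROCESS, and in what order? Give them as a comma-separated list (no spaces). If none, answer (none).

Answer: ping

Derivation:
After 1 (process(D)): A:[] B:[] C:[] D:[]
After 2 (send(from=B, to=A, msg='ack')): A:[ack] B:[] C:[] D:[]
After 3 (send(from=A, to=B, msg='hello')): A:[ack] B:[hello] C:[] D:[]
After 4 (process(A)): A:[] B:[hello] C:[] D:[]
After 5 (send(from=B, to=C, msg='data')): A:[] B:[hello] C:[data] D:[]
After 6 (send(from=D, to=B, msg='tick')): A:[] B:[hello,tick] C:[data] D:[]
After 7 (send(from=A, to=C, msg='ok')): A:[] B:[hello,tick] C:[data,ok] D:[]
After 8 (process(B)): A:[] B:[tick] C:[data,ok] D:[]
After 9 (send(from=D, to=C, msg='sync')): A:[] B:[tick] C:[data,ok,sync] D:[]
After 10 (process(A)): A:[] B:[tick] C:[data,ok,sync] D:[]
After 11 (send(from=C, to=D, msg='ping')): A:[] B:[tick] C:[data,ok,sync] D:[ping]
After 12 (send(from=C, to=B, msg='resp')): A:[] B:[tick,resp] C:[data,ok,sync] D:[ping]
After 13 (send(from=C, to=B, msg='req')): A:[] B:[tick,resp,req] C:[data,ok,sync] D:[ping]
After 14 (process(D)): A:[] B:[tick,resp,req] C:[data,ok,sync] D:[]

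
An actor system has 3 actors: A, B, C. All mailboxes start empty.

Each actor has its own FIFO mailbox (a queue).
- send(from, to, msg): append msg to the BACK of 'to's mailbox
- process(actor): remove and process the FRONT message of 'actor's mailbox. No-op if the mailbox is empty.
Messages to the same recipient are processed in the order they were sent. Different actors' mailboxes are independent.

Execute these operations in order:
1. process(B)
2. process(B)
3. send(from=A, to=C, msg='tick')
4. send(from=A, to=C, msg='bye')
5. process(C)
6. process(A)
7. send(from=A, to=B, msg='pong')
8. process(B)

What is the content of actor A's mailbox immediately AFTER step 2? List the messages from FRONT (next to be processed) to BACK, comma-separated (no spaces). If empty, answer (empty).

After 1 (process(B)): A:[] B:[] C:[]
After 2 (process(B)): A:[] B:[] C:[]

(empty)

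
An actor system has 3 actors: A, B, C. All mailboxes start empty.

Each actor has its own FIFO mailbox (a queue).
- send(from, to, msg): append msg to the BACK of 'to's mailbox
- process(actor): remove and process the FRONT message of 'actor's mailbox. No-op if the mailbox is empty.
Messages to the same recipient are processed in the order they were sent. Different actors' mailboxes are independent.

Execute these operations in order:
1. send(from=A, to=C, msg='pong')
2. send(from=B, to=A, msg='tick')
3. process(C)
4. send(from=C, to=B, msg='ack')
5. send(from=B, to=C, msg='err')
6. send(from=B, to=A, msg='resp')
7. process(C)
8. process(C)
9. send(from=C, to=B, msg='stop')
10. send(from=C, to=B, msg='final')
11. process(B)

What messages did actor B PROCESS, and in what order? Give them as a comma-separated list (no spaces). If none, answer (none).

After 1 (send(from=A, to=C, msg='pong')): A:[] B:[] C:[pong]
After 2 (send(from=B, to=A, msg='tick')): A:[tick] B:[] C:[pong]
After 3 (process(C)): A:[tick] B:[] C:[]
After 4 (send(from=C, to=B, msg='ack')): A:[tick] B:[ack] C:[]
After 5 (send(from=B, to=C, msg='err')): A:[tick] B:[ack] C:[err]
After 6 (send(from=B, to=A, msg='resp')): A:[tick,resp] B:[ack] C:[err]
After 7 (process(C)): A:[tick,resp] B:[ack] C:[]
After 8 (process(C)): A:[tick,resp] B:[ack] C:[]
After 9 (send(from=C, to=B, msg='stop')): A:[tick,resp] B:[ack,stop] C:[]
After 10 (send(from=C, to=B, msg='final')): A:[tick,resp] B:[ack,stop,final] C:[]
After 11 (process(B)): A:[tick,resp] B:[stop,final] C:[]

Answer: ack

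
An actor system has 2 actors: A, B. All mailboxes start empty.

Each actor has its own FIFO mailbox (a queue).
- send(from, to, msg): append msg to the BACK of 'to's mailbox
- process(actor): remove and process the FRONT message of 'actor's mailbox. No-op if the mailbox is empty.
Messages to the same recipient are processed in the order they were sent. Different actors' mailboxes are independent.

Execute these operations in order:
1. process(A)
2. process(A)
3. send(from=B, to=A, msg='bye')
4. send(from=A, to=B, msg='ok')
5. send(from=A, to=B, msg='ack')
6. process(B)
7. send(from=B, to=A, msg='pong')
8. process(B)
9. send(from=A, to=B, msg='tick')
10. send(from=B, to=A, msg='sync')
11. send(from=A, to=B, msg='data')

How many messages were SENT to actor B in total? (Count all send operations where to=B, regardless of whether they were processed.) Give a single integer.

Answer: 4

Derivation:
After 1 (process(A)): A:[] B:[]
After 2 (process(A)): A:[] B:[]
After 3 (send(from=B, to=A, msg='bye')): A:[bye] B:[]
After 4 (send(from=A, to=B, msg='ok')): A:[bye] B:[ok]
After 5 (send(from=A, to=B, msg='ack')): A:[bye] B:[ok,ack]
After 6 (process(B)): A:[bye] B:[ack]
After 7 (send(from=B, to=A, msg='pong')): A:[bye,pong] B:[ack]
After 8 (process(B)): A:[bye,pong] B:[]
After 9 (send(from=A, to=B, msg='tick')): A:[bye,pong] B:[tick]
After 10 (send(from=B, to=A, msg='sync')): A:[bye,pong,sync] B:[tick]
After 11 (send(from=A, to=B, msg='data')): A:[bye,pong,sync] B:[tick,data]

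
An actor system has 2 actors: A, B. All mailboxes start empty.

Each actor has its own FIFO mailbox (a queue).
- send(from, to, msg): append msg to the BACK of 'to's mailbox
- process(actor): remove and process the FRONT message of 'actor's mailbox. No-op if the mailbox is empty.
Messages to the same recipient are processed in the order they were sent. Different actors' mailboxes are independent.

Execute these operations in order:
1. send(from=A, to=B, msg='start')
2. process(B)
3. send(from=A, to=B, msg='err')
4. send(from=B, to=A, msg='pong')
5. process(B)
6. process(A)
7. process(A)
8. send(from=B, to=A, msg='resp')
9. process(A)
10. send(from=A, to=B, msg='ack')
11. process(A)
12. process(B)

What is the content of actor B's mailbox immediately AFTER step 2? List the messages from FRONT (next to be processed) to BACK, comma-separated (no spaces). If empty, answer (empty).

After 1 (send(from=A, to=B, msg='start')): A:[] B:[start]
After 2 (process(B)): A:[] B:[]

(empty)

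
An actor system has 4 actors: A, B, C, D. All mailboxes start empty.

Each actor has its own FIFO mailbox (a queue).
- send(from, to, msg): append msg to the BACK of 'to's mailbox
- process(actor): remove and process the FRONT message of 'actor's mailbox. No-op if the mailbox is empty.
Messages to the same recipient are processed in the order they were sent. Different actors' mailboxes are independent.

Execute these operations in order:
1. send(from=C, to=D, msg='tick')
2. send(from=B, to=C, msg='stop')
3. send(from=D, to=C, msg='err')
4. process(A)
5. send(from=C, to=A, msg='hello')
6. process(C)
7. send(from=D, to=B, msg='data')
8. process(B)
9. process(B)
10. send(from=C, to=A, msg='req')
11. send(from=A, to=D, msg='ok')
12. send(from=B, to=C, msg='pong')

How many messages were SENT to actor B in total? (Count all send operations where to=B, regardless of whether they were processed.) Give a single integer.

After 1 (send(from=C, to=D, msg='tick')): A:[] B:[] C:[] D:[tick]
After 2 (send(from=B, to=C, msg='stop')): A:[] B:[] C:[stop] D:[tick]
After 3 (send(from=D, to=C, msg='err')): A:[] B:[] C:[stop,err] D:[tick]
After 4 (process(A)): A:[] B:[] C:[stop,err] D:[tick]
After 5 (send(from=C, to=A, msg='hello')): A:[hello] B:[] C:[stop,err] D:[tick]
After 6 (process(C)): A:[hello] B:[] C:[err] D:[tick]
After 7 (send(from=D, to=B, msg='data')): A:[hello] B:[data] C:[err] D:[tick]
After 8 (process(B)): A:[hello] B:[] C:[err] D:[tick]
After 9 (process(B)): A:[hello] B:[] C:[err] D:[tick]
After 10 (send(from=C, to=A, msg='req')): A:[hello,req] B:[] C:[err] D:[tick]
After 11 (send(from=A, to=D, msg='ok')): A:[hello,req] B:[] C:[err] D:[tick,ok]
After 12 (send(from=B, to=C, msg='pong')): A:[hello,req] B:[] C:[err,pong] D:[tick,ok]

Answer: 1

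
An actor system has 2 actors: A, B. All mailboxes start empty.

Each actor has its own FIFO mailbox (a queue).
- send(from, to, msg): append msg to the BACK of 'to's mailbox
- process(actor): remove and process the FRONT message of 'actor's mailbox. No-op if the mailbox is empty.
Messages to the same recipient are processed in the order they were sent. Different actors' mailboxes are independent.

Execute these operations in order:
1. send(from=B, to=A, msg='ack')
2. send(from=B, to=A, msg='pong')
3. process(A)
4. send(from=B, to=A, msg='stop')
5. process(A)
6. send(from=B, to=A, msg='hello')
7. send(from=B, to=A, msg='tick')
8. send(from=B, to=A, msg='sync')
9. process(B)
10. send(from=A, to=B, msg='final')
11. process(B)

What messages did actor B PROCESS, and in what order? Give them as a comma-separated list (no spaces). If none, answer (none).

Answer: final

Derivation:
After 1 (send(from=B, to=A, msg='ack')): A:[ack] B:[]
After 2 (send(from=B, to=A, msg='pong')): A:[ack,pong] B:[]
After 3 (process(A)): A:[pong] B:[]
After 4 (send(from=B, to=A, msg='stop')): A:[pong,stop] B:[]
After 5 (process(A)): A:[stop] B:[]
After 6 (send(from=B, to=A, msg='hello')): A:[stop,hello] B:[]
After 7 (send(from=B, to=A, msg='tick')): A:[stop,hello,tick] B:[]
After 8 (send(from=B, to=A, msg='sync')): A:[stop,hello,tick,sync] B:[]
After 9 (process(B)): A:[stop,hello,tick,sync] B:[]
After 10 (send(from=A, to=B, msg='final')): A:[stop,hello,tick,sync] B:[final]
After 11 (process(B)): A:[stop,hello,tick,sync] B:[]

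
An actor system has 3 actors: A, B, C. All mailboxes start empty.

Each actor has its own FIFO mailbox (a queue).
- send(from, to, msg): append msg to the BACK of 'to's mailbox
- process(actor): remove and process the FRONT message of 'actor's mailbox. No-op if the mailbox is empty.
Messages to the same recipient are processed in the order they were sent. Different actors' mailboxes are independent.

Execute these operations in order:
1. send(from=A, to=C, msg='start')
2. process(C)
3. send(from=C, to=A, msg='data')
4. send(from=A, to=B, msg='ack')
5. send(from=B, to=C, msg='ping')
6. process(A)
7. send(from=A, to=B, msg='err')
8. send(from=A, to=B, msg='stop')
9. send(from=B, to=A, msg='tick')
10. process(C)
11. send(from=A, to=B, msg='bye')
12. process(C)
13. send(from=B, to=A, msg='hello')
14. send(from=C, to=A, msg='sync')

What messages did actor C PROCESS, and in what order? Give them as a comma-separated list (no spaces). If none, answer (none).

Answer: start,ping

Derivation:
After 1 (send(from=A, to=C, msg='start')): A:[] B:[] C:[start]
After 2 (process(C)): A:[] B:[] C:[]
After 3 (send(from=C, to=A, msg='data')): A:[data] B:[] C:[]
After 4 (send(from=A, to=B, msg='ack')): A:[data] B:[ack] C:[]
After 5 (send(from=B, to=C, msg='ping')): A:[data] B:[ack] C:[ping]
After 6 (process(A)): A:[] B:[ack] C:[ping]
After 7 (send(from=A, to=B, msg='err')): A:[] B:[ack,err] C:[ping]
After 8 (send(from=A, to=B, msg='stop')): A:[] B:[ack,err,stop] C:[ping]
After 9 (send(from=B, to=A, msg='tick')): A:[tick] B:[ack,err,stop] C:[ping]
After 10 (process(C)): A:[tick] B:[ack,err,stop] C:[]
After 11 (send(from=A, to=B, msg='bye')): A:[tick] B:[ack,err,stop,bye] C:[]
After 12 (process(C)): A:[tick] B:[ack,err,stop,bye] C:[]
After 13 (send(from=B, to=A, msg='hello')): A:[tick,hello] B:[ack,err,stop,bye] C:[]
After 14 (send(from=C, to=A, msg='sync')): A:[tick,hello,sync] B:[ack,err,stop,bye] C:[]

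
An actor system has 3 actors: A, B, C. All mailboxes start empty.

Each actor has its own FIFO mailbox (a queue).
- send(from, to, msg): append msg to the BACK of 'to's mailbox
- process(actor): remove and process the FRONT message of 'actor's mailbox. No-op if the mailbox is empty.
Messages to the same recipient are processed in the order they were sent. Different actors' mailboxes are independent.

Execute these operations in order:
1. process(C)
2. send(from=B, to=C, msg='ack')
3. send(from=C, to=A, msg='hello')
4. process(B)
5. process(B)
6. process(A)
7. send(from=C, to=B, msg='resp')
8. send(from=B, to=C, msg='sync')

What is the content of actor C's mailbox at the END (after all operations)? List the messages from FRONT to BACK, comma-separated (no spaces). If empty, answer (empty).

After 1 (process(C)): A:[] B:[] C:[]
After 2 (send(from=B, to=C, msg='ack')): A:[] B:[] C:[ack]
After 3 (send(from=C, to=A, msg='hello')): A:[hello] B:[] C:[ack]
After 4 (process(B)): A:[hello] B:[] C:[ack]
After 5 (process(B)): A:[hello] B:[] C:[ack]
After 6 (process(A)): A:[] B:[] C:[ack]
After 7 (send(from=C, to=B, msg='resp')): A:[] B:[resp] C:[ack]
After 8 (send(from=B, to=C, msg='sync')): A:[] B:[resp] C:[ack,sync]

Answer: ack,sync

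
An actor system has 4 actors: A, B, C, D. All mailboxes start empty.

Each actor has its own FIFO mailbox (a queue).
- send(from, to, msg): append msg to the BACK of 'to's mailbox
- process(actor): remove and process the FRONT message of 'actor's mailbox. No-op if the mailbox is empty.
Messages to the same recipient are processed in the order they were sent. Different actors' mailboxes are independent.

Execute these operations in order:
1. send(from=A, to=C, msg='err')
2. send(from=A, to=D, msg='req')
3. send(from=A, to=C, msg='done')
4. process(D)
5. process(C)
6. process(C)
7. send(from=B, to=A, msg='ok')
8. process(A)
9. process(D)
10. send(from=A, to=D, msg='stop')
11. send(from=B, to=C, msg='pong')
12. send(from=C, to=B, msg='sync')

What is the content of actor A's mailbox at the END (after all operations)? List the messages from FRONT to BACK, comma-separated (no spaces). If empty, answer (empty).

After 1 (send(from=A, to=C, msg='err')): A:[] B:[] C:[err] D:[]
After 2 (send(from=A, to=D, msg='req')): A:[] B:[] C:[err] D:[req]
After 3 (send(from=A, to=C, msg='done')): A:[] B:[] C:[err,done] D:[req]
After 4 (process(D)): A:[] B:[] C:[err,done] D:[]
After 5 (process(C)): A:[] B:[] C:[done] D:[]
After 6 (process(C)): A:[] B:[] C:[] D:[]
After 7 (send(from=B, to=A, msg='ok')): A:[ok] B:[] C:[] D:[]
After 8 (process(A)): A:[] B:[] C:[] D:[]
After 9 (process(D)): A:[] B:[] C:[] D:[]
After 10 (send(from=A, to=D, msg='stop')): A:[] B:[] C:[] D:[stop]
After 11 (send(from=B, to=C, msg='pong')): A:[] B:[] C:[pong] D:[stop]
After 12 (send(from=C, to=B, msg='sync')): A:[] B:[sync] C:[pong] D:[stop]

Answer: (empty)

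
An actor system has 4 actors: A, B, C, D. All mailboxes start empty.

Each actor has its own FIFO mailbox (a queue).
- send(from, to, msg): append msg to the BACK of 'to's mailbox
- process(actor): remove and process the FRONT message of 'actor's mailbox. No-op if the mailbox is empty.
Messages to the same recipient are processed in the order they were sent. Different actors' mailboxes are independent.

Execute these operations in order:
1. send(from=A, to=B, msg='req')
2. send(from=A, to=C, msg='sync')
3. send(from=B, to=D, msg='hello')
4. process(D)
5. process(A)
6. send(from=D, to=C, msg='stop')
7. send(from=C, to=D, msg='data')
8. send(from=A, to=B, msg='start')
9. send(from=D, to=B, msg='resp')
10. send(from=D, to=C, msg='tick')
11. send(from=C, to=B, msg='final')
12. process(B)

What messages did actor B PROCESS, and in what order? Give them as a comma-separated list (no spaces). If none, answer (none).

Answer: req

Derivation:
After 1 (send(from=A, to=B, msg='req')): A:[] B:[req] C:[] D:[]
After 2 (send(from=A, to=C, msg='sync')): A:[] B:[req] C:[sync] D:[]
After 3 (send(from=B, to=D, msg='hello')): A:[] B:[req] C:[sync] D:[hello]
After 4 (process(D)): A:[] B:[req] C:[sync] D:[]
After 5 (process(A)): A:[] B:[req] C:[sync] D:[]
After 6 (send(from=D, to=C, msg='stop')): A:[] B:[req] C:[sync,stop] D:[]
After 7 (send(from=C, to=D, msg='data')): A:[] B:[req] C:[sync,stop] D:[data]
After 8 (send(from=A, to=B, msg='start')): A:[] B:[req,start] C:[sync,stop] D:[data]
After 9 (send(from=D, to=B, msg='resp')): A:[] B:[req,start,resp] C:[sync,stop] D:[data]
After 10 (send(from=D, to=C, msg='tick')): A:[] B:[req,start,resp] C:[sync,stop,tick] D:[data]
After 11 (send(from=C, to=B, msg='final')): A:[] B:[req,start,resp,final] C:[sync,stop,tick] D:[data]
After 12 (process(B)): A:[] B:[start,resp,final] C:[sync,stop,tick] D:[data]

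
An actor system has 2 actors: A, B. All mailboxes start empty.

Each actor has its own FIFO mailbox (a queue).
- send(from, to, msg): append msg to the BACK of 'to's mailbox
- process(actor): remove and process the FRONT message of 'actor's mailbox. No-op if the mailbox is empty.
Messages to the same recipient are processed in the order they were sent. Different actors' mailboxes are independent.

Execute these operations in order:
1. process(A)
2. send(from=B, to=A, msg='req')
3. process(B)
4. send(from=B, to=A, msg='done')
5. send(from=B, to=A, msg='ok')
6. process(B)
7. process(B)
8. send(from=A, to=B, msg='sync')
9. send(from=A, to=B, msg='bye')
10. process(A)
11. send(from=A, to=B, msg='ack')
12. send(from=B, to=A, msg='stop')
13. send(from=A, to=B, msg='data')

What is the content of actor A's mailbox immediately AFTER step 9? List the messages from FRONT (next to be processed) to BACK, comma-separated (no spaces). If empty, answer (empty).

After 1 (process(A)): A:[] B:[]
After 2 (send(from=B, to=A, msg='req')): A:[req] B:[]
After 3 (process(B)): A:[req] B:[]
After 4 (send(from=B, to=A, msg='done')): A:[req,done] B:[]
After 5 (send(from=B, to=A, msg='ok')): A:[req,done,ok] B:[]
After 6 (process(B)): A:[req,done,ok] B:[]
After 7 (process(B)): A:[req,done,ok] B:[]
After 8 (send(from=A, to=B, msg='sync')): A:[req,done,ok] B:[sync]
After 9 (send(from=A, to=B, msg='bye')): A:[req,done,ok] B:[sync,bye]

req,done,ok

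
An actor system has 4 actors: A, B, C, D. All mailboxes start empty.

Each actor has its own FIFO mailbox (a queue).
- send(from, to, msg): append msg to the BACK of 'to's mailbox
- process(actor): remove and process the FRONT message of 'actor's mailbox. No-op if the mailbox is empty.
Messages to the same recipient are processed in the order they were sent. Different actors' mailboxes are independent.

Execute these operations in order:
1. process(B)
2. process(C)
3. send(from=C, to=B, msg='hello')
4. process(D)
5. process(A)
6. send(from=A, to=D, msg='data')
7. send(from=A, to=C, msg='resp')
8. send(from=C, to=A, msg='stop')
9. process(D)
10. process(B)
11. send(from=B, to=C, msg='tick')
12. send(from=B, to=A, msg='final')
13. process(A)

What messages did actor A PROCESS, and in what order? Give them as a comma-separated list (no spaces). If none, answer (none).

Answer: stop

Derivation:
After 1 (process(B)): A:[] B:[] C:[] D:[]
After 2 (process(C)): A:[] B:[] C:[] D:[]
After 3 (send(from=C, to=B, msg='hello')): A:[] B:[hello] C:[] D:[]
After 4 (process(D)): A:[] B:[hello] C:[] D:[]
After 5 (process(A)): A:[] B:[hello] C:[] D:[]
After 6 (send(from=A, to=D, msg='data')): A:[] B:[hello] C:[] D:[data]
After 7 (send(from=A, to=C, msg='resp')): A:[] B:[hello] C:[resp] D:[data]
After 8 (send(from=C, to=A, msg='stop')): A:[stop] B:[hello] C:[resp] D:[data]
After 9 (process(D)): A:[stop] B:[hello] C:[resp] D:[]
After 10 (process(B)): A:[stop] B:[] C:[resp] D:[]
After 11 (send(from=B, to=C, msg='tick')): A:[stop] B:[] C:[resp,tick] D:[]
After 12 (send(from=B, to=A, msg='final')): A:[stop,final] B:[] C:[resp,tick] D:[]
After 13 (process(A)): A:[final] B:[] C:[resp,tick] D:[]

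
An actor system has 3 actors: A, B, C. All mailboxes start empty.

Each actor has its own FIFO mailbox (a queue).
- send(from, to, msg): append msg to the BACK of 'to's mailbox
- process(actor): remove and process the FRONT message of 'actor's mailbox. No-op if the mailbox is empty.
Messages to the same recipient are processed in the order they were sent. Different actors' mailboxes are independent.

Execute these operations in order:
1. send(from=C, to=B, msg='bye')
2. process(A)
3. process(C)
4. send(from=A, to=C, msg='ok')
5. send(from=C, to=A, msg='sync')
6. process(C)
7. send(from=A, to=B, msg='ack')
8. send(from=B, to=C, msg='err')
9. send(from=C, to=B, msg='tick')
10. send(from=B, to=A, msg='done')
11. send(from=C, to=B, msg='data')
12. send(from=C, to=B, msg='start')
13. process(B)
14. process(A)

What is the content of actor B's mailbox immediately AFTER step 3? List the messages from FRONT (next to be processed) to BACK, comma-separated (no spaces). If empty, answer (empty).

After 1 (send(from=C, to=B, msg='bye')): A:[] B:[bye] C:[]
After 2 (process(A)): A:[] B:[bye] C:[]
After 3 (process(C)): A:[] B:[bye] C:[]

bye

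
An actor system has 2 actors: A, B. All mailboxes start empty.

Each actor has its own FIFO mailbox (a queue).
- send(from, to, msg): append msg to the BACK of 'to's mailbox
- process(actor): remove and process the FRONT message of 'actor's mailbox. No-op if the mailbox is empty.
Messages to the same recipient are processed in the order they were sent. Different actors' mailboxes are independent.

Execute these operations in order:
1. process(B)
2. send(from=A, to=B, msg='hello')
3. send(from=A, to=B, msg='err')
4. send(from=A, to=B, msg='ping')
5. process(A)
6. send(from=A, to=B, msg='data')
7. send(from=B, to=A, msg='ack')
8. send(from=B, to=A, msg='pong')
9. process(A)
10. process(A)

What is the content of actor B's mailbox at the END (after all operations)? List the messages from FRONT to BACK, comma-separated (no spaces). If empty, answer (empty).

After 1 (process(B)): A:[] B:[]
After 2 (send(from=A, to=B, msg='hello')): A:[] B:[hello]
After 3 (send(from=A, to=B, msg='err')): A:[] B:[hello,err]
After 4 (send(from=A, to=B, msg='ping')): A:[] B:[hello,err,ping]
After 5 (process(A)): A:[] B:[hello,err,ping]
After 6 (send(from=A, to=B, msg='data')): A:[] B:[hello,err,ping,data]
After 7 (send(from=B, to=A, msg='ack')): A:[ack] B:[hello,err,ping,data]
After 8 (send(from=B, to=A, msg='pong')): A:[ack,pong] B:[hello,err,ping,data]
After 9 (process(A)): A:[pong] B:[hello,err,ping,data]
After 10 (process(A)): A:[] B:[hello,err,ping,data]

Answer: hello,err,ping,data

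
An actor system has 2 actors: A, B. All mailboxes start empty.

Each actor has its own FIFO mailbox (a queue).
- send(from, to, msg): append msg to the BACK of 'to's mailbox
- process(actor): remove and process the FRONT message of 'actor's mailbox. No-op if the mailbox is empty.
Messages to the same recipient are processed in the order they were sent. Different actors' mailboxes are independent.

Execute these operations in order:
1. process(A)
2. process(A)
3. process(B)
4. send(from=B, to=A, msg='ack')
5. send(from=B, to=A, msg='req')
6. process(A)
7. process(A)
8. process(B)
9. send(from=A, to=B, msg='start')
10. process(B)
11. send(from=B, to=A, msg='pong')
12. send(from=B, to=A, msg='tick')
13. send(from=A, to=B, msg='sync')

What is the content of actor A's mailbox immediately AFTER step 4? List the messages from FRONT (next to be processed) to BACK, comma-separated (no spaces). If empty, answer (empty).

After 1 (process(A)): A:[] B:[]
After 2 (process(A)): A:[] B:[]
After 3 (process(B)): A:[] B:[]
After 4 (send(from=B, to=A, msg='ack')): A:[ack] B:[]

ack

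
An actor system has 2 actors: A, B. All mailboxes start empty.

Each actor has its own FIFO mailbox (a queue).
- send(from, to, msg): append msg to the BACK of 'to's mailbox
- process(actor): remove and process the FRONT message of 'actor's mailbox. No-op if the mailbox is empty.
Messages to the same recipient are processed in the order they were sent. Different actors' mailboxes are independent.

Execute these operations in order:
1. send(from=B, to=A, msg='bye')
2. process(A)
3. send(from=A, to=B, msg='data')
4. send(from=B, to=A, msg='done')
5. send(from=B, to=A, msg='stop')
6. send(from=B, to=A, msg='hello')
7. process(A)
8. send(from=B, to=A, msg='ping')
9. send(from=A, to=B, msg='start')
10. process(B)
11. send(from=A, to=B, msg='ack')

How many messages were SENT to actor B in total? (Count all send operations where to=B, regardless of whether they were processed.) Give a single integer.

Answer: 3

Derivation:
After 1 (send(from=B, to=A, msg='bye')): A:[bye] B:[]
After 2 (process(A)): A:[] B:[]
After 3 (send(from=A, to=B, msg='data')): A:[] B:[data]
After 4 (send(from=B, to=A, msg='done')): A:[done] B:[data]
After 5 (send(from=B, to=A, msg='stop')): A:[done,stop] B:[data]
After 6 (send(from=B, to=A, msg='hello')): A:[done,stop,hello] B:[data]
After 7 (process(A)): A:[stop,hello] B:[data]
After 8 (send(from=B, to=A, msg='ping')): A:[stop,hello,ping] B:[data]
After 9 (send(from=A, to=B, msg='start')): A:[stop,hello,ping] B:[data,start]
After 10 (process(B)): A:[stop,hello,ping] B:[start]
After 11 (send(from=A, to=B, msg='ack')): A:[stop,hello,ping] B:[start,ack]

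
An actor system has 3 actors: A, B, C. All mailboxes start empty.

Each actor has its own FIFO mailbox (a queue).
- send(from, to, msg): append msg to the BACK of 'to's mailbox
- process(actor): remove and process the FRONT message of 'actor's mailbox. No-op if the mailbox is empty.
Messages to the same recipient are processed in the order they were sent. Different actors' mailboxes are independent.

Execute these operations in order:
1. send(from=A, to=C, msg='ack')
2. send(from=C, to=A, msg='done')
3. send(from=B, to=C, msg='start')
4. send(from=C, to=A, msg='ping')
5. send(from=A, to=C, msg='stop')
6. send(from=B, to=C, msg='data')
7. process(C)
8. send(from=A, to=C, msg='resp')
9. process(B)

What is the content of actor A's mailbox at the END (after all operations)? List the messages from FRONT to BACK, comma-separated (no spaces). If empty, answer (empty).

Answer: done,ping

Derivation:
After 1 (send(from=A, to=C, msg='ack')): A:[] B:[] C:[ack]
After 2 (send(from=C, to=A, msg='done')): A:[done] B:[] C:[ack]
After 3 (send(from=B, to=C, msg='start')): A:[done] B:[] C:[ack,start]
After 4 (send(from=C, to=A, msg='ping')): A:[done,ping] B:[] C:[ack,start]
After 5 (send(from=A, to=C, msg='stop')): A:[done,ping] B:[] C:[ack,start,stop]
After 6 (send(from=B, to=C, msg='data')): A:[done,ping] B:[] C:[ack,start,stop,data]
After 7 (process(C)): A:[done,ping] B:[] C:[start,stop,data]
After 8 (send(from=A, to=C, msg='resp')): A:[done,ping] B:[] C:[start,stop,data,resp]
After 9 (process(B)): A:[done,ping] B:[] C:[start,stop,data,resp]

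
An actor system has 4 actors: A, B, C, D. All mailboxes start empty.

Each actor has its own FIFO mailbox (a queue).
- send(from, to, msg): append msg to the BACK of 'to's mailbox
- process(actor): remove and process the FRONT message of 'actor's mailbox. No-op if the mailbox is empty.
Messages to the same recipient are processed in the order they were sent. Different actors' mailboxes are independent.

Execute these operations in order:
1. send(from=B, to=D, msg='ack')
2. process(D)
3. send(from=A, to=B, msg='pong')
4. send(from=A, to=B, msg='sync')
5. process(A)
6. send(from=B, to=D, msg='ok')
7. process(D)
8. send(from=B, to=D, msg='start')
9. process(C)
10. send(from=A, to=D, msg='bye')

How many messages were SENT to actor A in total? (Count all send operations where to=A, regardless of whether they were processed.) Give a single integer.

Answer: 0

Derivation:
After 1 (send(from=B, to=D, msg='ack')): A:[] B:[] C:[] D:[ack]
After 2 (process(D)): A:[] B:[] C:[] D:[]
After 3 (send(from=A, to=B, msg='pong')): A:[] B:[pong] C:[] D:[]
After 4 (send(from=A, to=B, msg='sync')): A:[] B:[pong,sync] C:[] D:[]
After 5 (process(A)): A:[] B:[pong,sync] C:[] D:[]
After 6 (send(from=B, to=D, msg='ok')): A:[] B:[pong,sync] C:[] D:[ok]
After 7 (process(D)): A:[] B:[pong,sync] C:[] D:[]
After 8 (send(from=B, to=D, msg='start')): A:[] B:[pong,sync] C:[] D:[start]
After 9 (process(C)): A:[] B:[pong,sync] C:[] D:[start]
After 10 (send(from=A, to=D, msg='bye')): A:[] B:[pong,sync] C:[] D:[start,bye]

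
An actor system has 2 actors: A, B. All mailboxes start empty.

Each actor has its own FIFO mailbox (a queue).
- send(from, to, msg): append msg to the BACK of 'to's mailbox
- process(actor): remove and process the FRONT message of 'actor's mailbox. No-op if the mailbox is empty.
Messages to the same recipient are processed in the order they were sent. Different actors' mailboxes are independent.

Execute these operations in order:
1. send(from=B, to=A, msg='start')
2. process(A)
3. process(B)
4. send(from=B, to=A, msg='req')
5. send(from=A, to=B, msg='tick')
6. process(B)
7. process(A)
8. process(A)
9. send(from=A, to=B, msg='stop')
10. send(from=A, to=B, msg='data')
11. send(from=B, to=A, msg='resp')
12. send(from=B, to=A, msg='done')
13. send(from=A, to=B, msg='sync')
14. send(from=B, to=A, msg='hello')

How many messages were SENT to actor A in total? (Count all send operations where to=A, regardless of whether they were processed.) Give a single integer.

After 1 (send(from=B, to=A, msg='start')): A:[start] B:[]
After 2 (process(A)): A:[] B:[]
After 3 (process(B)): A:[] B:[]
After 4 (send(from=B, to=A, msg='req')): A:[req] B:[]
After 5 (send(from=A, to=B, msg='tick')): A:[req] B:[tick]
After 6 (process(B)): A:[req] B:[]
After 7 (process(A)): A:[] B:[]
After 8 (process(A)): A:[] B:[]
After 9 (send(from=A, to=B, msg='stop')): A:[] B:[stop]
After 10 (send(from=A, to=B, msg='data')): A:[] B:[stop,data]
After 11 (send(from=B, to=A, msg='resp')): A:[resp] B:[stop,data]
After 12 (send(from=B, to=A, msg='done')): A:[resp,done] B:[stop,data]
After 13 (send(from=A, to=B, msg='sync')): A:[resp,done] B:[stop,data,sync]
After 14 (send(from=B, to=A, msg='hello')): A:[resp,done,hello] B:[stop,data,sync]

Answer: 5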